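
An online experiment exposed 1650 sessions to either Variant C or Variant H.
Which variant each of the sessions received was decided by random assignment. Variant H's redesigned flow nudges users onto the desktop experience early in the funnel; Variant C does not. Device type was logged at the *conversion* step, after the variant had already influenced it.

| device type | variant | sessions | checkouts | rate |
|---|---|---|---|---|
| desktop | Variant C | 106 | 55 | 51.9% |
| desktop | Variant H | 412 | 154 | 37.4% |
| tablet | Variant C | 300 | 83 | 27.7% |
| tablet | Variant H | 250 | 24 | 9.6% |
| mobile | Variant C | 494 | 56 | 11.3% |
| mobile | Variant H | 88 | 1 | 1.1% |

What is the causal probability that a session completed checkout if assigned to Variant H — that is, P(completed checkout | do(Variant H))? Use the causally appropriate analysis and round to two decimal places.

The stratified and pooled comparisons disagree (Variant C wins within each device type; Variant H wins overall), so the answer turns on the causal role of device type.
Because the variant influences device type, device type is a post-treatment mediator, not a confounder. Stratifying on it would bias the estimate; the causal effect is the crude pooled difference.
So P(outcome | do(Variant H)) is just the pooled rate for Variant H: 179/750 = 0.239.

0.24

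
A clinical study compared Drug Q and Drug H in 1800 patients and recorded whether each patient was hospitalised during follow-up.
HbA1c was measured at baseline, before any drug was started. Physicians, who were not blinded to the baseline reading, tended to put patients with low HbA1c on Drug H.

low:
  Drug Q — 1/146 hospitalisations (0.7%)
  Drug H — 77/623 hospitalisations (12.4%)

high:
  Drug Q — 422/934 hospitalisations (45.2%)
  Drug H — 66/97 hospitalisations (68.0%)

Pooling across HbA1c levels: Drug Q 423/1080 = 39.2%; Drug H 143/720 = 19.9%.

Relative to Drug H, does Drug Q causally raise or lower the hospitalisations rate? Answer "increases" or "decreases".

Drug Q is lower inside every HbA1c stratum but Drug H is lower in aggregate. Whether to stratify depends on how HbA1c relates to the drug.
HbA1c is set before the drug has any effect — it is not caused by the drug — and it independently drives the outcome. That makes it a confounder, so the causal comparison is within HbA1c levels.
Within each level — low: 0.7% vs 12.4%; high: 45.2% vs 68.0% — Drug Q is lower every time.

decreases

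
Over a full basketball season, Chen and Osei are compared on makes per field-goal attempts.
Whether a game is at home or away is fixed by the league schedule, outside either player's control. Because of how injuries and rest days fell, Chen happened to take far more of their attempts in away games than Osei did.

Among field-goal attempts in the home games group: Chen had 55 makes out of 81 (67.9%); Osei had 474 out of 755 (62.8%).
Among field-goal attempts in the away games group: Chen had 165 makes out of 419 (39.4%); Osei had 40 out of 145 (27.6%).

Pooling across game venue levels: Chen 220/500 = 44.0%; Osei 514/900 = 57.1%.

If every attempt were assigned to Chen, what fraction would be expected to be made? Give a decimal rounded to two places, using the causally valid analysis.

Game venue is set before the player has any effect — it is not caused by the player — and it independently drives the outcome. That makes it a confounder, so the causal comparison is within game venue levels.
Standardising Chen to the population game venue mix: 0.597·55/81 + 0.403·165/419 = 0.564.

0.56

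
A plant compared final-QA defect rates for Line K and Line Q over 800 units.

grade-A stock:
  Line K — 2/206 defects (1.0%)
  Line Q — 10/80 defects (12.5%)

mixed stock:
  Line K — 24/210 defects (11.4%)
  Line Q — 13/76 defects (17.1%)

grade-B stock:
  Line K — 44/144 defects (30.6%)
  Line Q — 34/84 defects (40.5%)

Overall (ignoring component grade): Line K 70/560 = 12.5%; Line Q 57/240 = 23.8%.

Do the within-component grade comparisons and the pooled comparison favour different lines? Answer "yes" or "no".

no

Within each component grade level (grade-A stock 1.0% vs 12.5%; mixed stock 11.4% vs 17.1%; grade-B stock 30.6% vs 40.5%), Line K has the lower rate every time. Pooled: 12.5% vs 23.8% — Line K has the lower rate overall. They agree.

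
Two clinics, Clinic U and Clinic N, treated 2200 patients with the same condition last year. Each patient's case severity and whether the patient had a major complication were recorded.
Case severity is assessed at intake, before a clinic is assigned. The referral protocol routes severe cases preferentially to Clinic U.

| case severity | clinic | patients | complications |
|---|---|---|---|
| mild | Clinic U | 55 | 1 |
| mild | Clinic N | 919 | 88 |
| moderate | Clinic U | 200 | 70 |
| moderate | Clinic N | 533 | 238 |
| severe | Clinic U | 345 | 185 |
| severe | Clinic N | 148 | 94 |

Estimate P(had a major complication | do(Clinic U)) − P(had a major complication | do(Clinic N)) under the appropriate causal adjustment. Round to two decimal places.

Case severity satisfies the back-door criterion: it is not a descendant of the clinic, and it blocks the spurious path from clinic to outcome. Adjusting for it (i.e., using the within-case severity rates) gives the causal effect.
Adjusting over the population distribution of case severity: 0.443·(0.018−0.096) + 0.333·(0.350−0.447) + 0.224·(0.536−0.635) = -0.089.

-0.09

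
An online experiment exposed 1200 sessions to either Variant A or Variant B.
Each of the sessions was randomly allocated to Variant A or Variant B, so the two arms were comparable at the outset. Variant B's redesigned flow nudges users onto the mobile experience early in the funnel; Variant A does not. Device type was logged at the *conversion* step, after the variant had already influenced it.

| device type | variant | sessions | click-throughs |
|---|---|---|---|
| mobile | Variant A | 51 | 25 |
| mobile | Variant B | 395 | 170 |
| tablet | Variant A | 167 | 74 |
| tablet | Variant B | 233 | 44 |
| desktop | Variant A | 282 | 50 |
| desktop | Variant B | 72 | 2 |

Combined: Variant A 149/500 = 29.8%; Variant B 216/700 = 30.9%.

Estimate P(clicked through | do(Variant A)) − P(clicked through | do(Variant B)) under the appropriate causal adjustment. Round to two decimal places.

-0.01

The distribution of device type is itself part of what the variant does — it is an intermediate outcome. Holding it fixed would remove that part of the effect; the total effect is the pooled difference.
The causal difference is the pooled difference: 0.298 − 0.309 = -0.011.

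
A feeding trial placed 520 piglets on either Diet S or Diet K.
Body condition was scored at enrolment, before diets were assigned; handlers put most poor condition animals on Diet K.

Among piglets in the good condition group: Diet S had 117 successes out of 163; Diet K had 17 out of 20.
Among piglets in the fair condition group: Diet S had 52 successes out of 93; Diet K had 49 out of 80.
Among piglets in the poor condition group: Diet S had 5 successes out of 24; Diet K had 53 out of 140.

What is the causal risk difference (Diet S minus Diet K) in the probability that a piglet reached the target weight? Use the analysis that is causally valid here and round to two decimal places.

Diet K is higher inside every starting body condition stratum but Diet S is higher in aggregate. Whether to stratify depends on how starting body condition relates to the diet.
Starting body condition satisfies the back-door criterion: it is not a descendant of the diet, and it blocks the spurious path from diet to outcome. Adjusting for it (i.e., using the within-starting body condition rates) gives the causal effect.
Adjusting over the population distribution of starting body condition: 0.352·(0.718−0.850) + 0.333·(0.559−0.613) + 0.315·(0.208−0.379) = -0.118.

-0.12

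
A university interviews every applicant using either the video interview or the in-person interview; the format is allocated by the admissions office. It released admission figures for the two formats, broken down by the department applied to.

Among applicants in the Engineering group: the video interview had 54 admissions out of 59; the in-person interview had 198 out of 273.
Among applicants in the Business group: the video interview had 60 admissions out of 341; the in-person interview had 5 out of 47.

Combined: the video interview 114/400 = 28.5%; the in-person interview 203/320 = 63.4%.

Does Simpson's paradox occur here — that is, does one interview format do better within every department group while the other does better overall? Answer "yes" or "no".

Within each department level (Engineering 91.5% vs 72.5%; Business 17.6% vs 10.6%), the video interview has the higher rate every time. Pooled: 28.5% vs 63.4% — the in-person interview has the higher rate overall. The two comparisons disagree.

yes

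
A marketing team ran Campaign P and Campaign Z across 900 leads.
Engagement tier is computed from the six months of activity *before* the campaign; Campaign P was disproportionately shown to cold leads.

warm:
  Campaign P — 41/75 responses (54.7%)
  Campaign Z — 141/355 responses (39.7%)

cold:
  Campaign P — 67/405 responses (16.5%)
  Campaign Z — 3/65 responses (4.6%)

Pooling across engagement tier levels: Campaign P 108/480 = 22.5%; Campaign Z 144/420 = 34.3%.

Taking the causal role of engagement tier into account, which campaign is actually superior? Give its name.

Since engagement tier is a pre-existing factor (not a product of the campaign) and it affects the outcome on its own, it is a confounder. The stratified rates, not the pooled rate, identify the causal effect.
Within each level — warm: 54.7% vs 39.7%; cold: 16.5% vs 4.6% — Campaign P is higher every time.

Campaign P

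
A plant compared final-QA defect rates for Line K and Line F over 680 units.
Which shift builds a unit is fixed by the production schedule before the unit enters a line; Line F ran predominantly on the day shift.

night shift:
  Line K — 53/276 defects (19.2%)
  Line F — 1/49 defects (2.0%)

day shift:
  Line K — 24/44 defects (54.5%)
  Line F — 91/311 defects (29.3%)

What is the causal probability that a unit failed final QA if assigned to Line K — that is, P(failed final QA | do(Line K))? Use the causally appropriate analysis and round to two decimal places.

0.38

Line F is lower inside every shift stratum but Line K is lower in aggregate. Whether to stratify depends on how shift relates to the line.
Here shift is a common cause — it drives both which line a case falls under and the outcome. The crude comparison mixes populations; the stratum-specific rates are the causally relevant ones.
Standardising Line K to the population shift mix: 0.478·53/276 + 0.522·24/44 = 0.377.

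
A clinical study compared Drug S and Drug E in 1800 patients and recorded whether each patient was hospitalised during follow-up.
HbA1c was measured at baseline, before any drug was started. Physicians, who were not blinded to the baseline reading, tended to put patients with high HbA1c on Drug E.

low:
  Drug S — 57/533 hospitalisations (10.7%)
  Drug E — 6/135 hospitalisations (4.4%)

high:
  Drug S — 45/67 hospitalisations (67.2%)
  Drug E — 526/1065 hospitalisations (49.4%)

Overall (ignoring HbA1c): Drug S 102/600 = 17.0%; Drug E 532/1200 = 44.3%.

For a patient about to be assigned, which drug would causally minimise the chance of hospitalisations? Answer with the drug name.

Drug E is lower inside every HbA1c stratum but Drug S is lower in aggregate. Whether to stratify depends on how HbA1c relates to the drug.
HbA1c satisfies the back-door criterion: it is not a descendant of the drug, and it blocks the spurious path from drug to outcome. Adjusting for it (i.e., using the within-HbA1c rates) gives the causal effect.
Within each level — low: 10.7% vs 4.4%; high: 67.2% vs 49.4% — Drug E is lower every time.

Drug E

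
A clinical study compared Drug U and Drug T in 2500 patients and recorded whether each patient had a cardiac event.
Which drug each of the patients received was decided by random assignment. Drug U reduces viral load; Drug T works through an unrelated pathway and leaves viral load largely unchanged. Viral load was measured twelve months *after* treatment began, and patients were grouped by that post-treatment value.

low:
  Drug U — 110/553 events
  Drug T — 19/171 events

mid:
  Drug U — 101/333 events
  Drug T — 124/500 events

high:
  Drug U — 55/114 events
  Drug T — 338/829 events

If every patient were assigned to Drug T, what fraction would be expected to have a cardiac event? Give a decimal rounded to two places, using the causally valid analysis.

Stratifying would compare drugs among patients the drugs themselves sorted into viral load groups — a form of selection on an intermediate. The unconditioned pooled rates give the total causal effect.
So P(outcome | do(Drug T)) is just the pooled rate for Drug T: 481/1500 = 0.321.

0.32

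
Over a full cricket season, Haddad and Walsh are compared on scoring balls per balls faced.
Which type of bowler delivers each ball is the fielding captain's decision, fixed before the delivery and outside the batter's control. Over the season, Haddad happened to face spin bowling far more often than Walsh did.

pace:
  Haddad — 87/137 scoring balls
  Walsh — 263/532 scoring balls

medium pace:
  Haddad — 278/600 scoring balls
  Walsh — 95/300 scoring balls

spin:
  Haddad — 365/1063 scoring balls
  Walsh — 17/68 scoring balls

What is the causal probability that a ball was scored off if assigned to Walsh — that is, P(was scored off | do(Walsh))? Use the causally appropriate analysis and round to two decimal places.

0.33

Haddad is higher inside every bowling type stratum but Walsh is higher in aggregate. Whether to stratify depends on how bowling type relates to the player.
The imbalance in bowling type arose from how balls faced were allocated, not from anything the player did; and bowling type independently affects the outcome. The pooled gap is confounded — condition on bowling type.
Standardising Walsh to the population bowling type mix: 0.248·263/532 + 0.333·95/300 + 0.419·17/68 = 0.333.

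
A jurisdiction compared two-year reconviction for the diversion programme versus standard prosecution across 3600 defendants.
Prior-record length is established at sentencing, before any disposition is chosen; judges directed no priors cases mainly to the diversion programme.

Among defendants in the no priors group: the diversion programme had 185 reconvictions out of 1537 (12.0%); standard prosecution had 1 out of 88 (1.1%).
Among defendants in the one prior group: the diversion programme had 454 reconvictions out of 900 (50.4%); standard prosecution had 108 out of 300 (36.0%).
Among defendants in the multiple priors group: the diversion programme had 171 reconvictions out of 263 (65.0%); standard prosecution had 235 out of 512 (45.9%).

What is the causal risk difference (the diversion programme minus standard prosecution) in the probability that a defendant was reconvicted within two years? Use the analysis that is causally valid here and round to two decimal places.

+0.14

standard prosecution is lower inside every prior-record length stratum but the diversion programme is lower in aggregate. Whether to stratify depends on how prior-record length relates to the disposition.
Since prior-record length is a pre-existing factor (not a product of the disposition) and it affects the outcome on its own, it is a confounder. The stratified rates, not the pooled rate, identify the causal effect.
Adjusting over the population distribution of prior-record length: 0.451·(0.120−0.011) + 0.333·(0.504−0.360) + 0.215·(0.650−0.459) = +0.139.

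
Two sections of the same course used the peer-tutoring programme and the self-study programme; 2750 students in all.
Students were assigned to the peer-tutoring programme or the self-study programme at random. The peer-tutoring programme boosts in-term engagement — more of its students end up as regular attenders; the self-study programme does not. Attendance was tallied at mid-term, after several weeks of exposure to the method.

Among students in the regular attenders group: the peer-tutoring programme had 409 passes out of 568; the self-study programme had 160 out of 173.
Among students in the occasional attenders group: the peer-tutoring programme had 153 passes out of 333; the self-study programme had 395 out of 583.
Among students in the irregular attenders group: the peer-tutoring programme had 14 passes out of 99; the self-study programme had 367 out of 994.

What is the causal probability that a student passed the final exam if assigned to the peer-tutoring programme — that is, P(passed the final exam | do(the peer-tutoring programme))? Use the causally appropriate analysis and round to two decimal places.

The stratified and pooled comparisons disagree (the self-study programme wins within each mid-term attendance; the peer-tutoring programme wins overall), so the answer turns on the causal role of mid-term attendance.
Mid-term attendance here is a post-treatment variable shaped by the teaching method; conditioning on it would introduce bias rather than remove it. The overall comparison is the causal one.
So P(outcome | do(the peer-tutoring programme)) is just the pooled rate for the peer-tutoring programme: 576/1000 = 0.576.

0.58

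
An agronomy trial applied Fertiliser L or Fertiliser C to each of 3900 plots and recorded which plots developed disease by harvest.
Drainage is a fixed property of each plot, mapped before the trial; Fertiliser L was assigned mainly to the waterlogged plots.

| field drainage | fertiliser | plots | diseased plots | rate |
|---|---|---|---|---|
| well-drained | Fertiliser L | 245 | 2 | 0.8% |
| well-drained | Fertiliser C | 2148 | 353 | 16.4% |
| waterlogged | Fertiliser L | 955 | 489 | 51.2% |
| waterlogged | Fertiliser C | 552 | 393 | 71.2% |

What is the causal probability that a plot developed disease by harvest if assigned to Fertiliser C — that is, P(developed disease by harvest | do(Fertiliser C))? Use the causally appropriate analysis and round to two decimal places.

0.38

Field drainage satisfies the back-door criterion: it is not a descendant of the fertiliser, and it blocks the spurious path from fertiliser to outcome. Adjusting for it (i.e., using the within-field drainage rates) gives the causal effect.
Standardising Fertiliser C to the population field drainage mix: 0.614·353/2148 + 0.386·393/552 = 0.376.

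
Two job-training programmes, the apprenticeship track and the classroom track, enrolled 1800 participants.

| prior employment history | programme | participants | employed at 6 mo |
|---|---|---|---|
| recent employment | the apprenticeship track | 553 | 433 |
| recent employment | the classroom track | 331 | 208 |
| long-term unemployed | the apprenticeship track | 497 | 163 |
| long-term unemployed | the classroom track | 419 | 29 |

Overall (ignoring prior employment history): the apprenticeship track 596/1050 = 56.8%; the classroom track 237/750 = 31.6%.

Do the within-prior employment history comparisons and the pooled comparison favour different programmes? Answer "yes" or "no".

no

Within each prior employment history level (recent employment 78.3% vs 62.8%; long-term unemployed 32.8% vs 6.9%), the apprenticeship track has the higher rate every time. Pooled: 56.8% vs 31.6% — the apprenticeship track has the higher rate overall. They agree.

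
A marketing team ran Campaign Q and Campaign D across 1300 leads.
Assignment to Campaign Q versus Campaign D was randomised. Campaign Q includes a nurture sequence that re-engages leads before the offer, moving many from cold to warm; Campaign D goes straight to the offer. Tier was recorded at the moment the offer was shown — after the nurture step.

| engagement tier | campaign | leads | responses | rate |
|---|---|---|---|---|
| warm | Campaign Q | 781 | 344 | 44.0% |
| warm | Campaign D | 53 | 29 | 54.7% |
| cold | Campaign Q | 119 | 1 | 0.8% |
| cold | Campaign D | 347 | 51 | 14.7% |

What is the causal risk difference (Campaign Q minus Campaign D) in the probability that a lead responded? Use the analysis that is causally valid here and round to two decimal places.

+0.18

Stratifying would compare campaigns among leads the campaigns themselves sorted into engagement tier groups — a form of selection on an intermediate. The unconditioned pooled rates give the total causal effect.
The causal difference is the pooled difference: 0.383 − 0.200 = +0.183.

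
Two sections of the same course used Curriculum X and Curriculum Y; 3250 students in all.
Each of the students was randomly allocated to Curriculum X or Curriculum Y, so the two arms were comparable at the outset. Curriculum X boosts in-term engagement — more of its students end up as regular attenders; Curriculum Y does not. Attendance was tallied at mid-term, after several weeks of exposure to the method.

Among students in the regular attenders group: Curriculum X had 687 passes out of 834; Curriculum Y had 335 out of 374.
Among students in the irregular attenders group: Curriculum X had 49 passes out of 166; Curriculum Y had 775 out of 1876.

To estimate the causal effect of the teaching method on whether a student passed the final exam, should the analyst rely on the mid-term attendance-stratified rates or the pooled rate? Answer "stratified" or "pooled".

The stratified and pooled comparisons disagree (Curriculum Y wins within each mid-term attendance; Curriculum X wins overall), so the answer turns on the causal role of mid-term attendance.
Mid-term attendance is downstream of the teaching method. One should not condition on a consequence of treatment, so the overall rates are the right comparison.
Pooled: Curriculum X 73.6% vs Curriculum Y 49.3%; Curriculum X is higher overall.

pooled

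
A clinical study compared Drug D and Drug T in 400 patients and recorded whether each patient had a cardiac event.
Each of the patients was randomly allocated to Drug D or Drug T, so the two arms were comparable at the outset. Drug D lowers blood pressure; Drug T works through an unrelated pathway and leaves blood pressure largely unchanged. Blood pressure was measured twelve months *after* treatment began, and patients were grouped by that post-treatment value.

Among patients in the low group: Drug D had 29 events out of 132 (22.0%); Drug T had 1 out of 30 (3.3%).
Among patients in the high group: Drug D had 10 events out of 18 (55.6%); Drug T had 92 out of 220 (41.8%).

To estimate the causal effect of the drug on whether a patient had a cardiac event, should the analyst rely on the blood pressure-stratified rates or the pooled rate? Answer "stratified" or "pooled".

pooled

Blood pressure here is a post-treatment variable shaped by the drug; conditioning on it would introduce bias rather than remove it. The overall comparison is the causal one.
Pooled: Drug D 26.0% vs Drug T 37.2%; Drug D is lower overall.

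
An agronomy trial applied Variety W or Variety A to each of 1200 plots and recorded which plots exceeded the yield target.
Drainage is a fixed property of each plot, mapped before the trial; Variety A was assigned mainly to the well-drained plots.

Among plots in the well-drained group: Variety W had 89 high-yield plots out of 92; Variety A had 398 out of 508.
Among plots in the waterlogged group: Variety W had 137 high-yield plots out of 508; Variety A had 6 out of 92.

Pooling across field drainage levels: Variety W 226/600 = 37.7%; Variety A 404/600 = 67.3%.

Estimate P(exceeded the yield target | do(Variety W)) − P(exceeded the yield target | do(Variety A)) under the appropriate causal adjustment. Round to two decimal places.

Within every field drainage level Variety W has the higher rate, yet pooled Variety A does — Simpson's reversal.
Field drainage differs across varietys for reasons unrelated to any effect of the variety itself, and it separately predicts the outcome — a classic confounder. We must compare within field drainage levels.
Adjusting over the population distribution of field drainage: 0.500·(0.967−0.783) + 0.500·(0.270−0.065) = +0.194.

+0.19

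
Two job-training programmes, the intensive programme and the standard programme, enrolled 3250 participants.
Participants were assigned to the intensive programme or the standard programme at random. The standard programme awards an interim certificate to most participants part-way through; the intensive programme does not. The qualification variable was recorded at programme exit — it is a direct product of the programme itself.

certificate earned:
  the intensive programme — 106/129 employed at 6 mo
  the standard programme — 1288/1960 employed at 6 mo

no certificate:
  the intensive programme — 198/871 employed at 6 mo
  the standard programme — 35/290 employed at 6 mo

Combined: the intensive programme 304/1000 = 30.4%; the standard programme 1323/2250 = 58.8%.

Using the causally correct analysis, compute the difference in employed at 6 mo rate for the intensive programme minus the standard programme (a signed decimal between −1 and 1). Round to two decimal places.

the intensive programme is higher inside every qualification attained during the programme stratum but the standard programme is higher in aggregate. Whether to stratify depends on how qualification attained during the programme relates to the programme.
Qualification attained during the programme is downstream of the programme. One should not condition on a consequence of treatment, so the overall rates are the right comparison.
The causal difference is the pooled difference: 0.304 − 0.588 = -0.284.

-0.28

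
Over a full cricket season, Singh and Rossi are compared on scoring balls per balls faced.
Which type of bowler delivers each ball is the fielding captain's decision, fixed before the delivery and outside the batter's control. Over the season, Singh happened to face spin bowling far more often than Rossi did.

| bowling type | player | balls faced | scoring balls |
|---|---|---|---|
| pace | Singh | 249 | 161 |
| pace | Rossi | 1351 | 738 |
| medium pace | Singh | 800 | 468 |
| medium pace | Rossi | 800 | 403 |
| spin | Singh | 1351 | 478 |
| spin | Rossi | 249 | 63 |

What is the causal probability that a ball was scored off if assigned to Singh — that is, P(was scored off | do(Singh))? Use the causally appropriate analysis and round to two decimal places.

Nothing the player does changes bowling type; the imbalance is an allocation artefact. With bowling type also predicting the outcome, the pooled figure is confounded, and the within-stratum comparison is the causal one.
Standardising Singh to the population bowling type mix: 0.333·161/249 + 0.333·468/800 + 0.333·478/1351 = 0.528.

0.53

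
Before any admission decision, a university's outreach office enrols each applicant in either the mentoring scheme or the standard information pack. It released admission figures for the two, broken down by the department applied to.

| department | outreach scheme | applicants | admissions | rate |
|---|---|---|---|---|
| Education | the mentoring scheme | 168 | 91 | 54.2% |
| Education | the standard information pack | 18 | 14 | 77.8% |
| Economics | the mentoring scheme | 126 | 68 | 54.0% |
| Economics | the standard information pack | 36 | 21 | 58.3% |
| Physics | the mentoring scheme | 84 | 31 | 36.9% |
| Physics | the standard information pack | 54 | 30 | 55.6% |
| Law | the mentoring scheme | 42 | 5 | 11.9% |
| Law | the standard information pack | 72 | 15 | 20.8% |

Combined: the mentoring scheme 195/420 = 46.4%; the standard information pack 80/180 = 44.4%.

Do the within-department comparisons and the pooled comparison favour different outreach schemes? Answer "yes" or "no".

Within each department level (Education 54.2% vs 77.8%; Economics 54.0% vs 58.3%; Physics 36.9% vs 55.6%; Law 11.9% vs 20.8%), the standard information pack has the higher rate every time. Pooled: 46.4% vs 44.4% — the mentoring scheme has the higher rate overall. The two comparisons disagree.

yes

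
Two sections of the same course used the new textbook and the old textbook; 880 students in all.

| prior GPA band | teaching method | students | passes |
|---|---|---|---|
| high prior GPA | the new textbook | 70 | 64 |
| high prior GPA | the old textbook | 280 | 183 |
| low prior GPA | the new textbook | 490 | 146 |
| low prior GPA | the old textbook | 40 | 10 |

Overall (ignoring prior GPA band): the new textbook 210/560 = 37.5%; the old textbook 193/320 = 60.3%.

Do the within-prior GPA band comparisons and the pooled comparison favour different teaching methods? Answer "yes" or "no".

yes

Within each prior GPA band level (high prior GPA 91.4% vs 65.4%; low prior GPA 29.8% vs 25.0%), the new textbook has the higher rate every time. Pooled: 37.5% vs 60.3% — the old textbook has the higher rate overall. The two comparisons disagree.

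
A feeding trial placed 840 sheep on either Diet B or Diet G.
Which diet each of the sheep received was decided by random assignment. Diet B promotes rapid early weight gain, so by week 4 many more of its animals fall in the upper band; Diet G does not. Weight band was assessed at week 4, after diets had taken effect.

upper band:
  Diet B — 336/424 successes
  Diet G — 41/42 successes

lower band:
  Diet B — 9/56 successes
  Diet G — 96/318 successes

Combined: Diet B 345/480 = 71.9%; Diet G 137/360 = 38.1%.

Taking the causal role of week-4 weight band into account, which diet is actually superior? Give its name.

Diet B

Diet G is higher inside every week-4 weight band stratum but Diet B is higher in aggregate. Whether to stratify depends on how week-4 weight band relates to the diet.
Week-4 weight band is downstream of the diet. One should not condition on a consequence of treatment, so the overall rates are the right comparison.
Pooled: Diet B 71.9% vs Diet G 38.1%; Diet B is higher overall.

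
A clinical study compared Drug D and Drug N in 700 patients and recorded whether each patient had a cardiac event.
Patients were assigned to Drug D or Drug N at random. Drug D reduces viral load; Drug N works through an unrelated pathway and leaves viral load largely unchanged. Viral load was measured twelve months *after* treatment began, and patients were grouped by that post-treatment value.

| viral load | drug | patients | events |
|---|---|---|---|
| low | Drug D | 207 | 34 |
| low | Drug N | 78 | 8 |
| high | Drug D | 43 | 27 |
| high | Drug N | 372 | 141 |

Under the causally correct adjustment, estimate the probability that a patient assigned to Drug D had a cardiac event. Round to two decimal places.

Viral load here is a post-treatment variable shaped by the drug; conditioning on it would introduce bias rather than remove it. The overall comparison is the causal one.
So P(outcome | do(Drug D)) is just the pooled rate for Drug D: 61/250 = 0.244.

0.24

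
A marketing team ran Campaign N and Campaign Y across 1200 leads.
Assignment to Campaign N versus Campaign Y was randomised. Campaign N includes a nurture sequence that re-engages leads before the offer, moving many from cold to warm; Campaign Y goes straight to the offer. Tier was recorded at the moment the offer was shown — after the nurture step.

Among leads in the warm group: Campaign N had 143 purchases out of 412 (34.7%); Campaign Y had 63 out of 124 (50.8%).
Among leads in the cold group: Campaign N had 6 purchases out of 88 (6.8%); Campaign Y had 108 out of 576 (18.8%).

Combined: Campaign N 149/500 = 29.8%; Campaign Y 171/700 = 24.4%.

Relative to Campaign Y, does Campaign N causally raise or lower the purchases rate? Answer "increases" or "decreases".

Within every engagement tier level Campaign Y has the higher rate, yet pooled Campaign N does — Simpson's reversal.
Engagement tier is recorded after the campaign and is itself shifted by it — it sits on the causal path from campaign to outcome. Conditioning on a mediator would strip out part of the effect we want; the pooled comparison gives the total causal effect.
Pooled: Campaign N 29.8% vs Campaign Y 24.4%; Campaign N is higher overall.

increases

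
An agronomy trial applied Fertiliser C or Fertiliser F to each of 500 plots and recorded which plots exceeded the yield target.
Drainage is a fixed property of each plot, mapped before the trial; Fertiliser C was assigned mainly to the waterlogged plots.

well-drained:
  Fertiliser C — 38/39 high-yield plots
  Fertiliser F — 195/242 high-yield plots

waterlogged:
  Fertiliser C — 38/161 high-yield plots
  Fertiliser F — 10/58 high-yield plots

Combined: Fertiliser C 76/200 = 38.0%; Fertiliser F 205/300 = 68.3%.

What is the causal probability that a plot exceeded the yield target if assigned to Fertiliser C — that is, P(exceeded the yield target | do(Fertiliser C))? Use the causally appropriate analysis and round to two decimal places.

0.65

The stratified and pooled comparisons disagree (Fertiliser C wins within each field drainage; Fertiliser F wins overall), so the answer turns on the causal role of field drainage.
Field drainage is set before the fertiliser has any effect — it is not caused by the fertiliser — and it independently drives the outcome. That makes it a confounder, so the causal comparison is within field drainage levels.
Standardising Fertiliser C to the population field drainage mix: 0.562·38/39 + 0.438·38/161 = 0.651.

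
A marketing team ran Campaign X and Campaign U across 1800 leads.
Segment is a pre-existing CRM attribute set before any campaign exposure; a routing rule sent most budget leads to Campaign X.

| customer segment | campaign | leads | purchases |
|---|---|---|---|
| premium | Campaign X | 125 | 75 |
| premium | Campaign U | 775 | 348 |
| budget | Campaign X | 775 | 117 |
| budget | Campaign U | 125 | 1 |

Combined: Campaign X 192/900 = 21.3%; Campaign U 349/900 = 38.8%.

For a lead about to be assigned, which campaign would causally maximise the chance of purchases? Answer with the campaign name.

The customer segment-specific comparison favours Campaign X throughout, but the pooled figures favour Campaign U. The question is whether to condition on customer segment.
Nothing the campaign does changes customer segment; the imbalance is an allocation artefact. With customer segment also predicting the outcome, the pooled figure is confounded, and the within-stratum comparison is the causal one.
Within each level — premium: 60.0% vs 44.9%; budget: 15.1% vs 0.8% — Campaign X is higher every time.

Campaign X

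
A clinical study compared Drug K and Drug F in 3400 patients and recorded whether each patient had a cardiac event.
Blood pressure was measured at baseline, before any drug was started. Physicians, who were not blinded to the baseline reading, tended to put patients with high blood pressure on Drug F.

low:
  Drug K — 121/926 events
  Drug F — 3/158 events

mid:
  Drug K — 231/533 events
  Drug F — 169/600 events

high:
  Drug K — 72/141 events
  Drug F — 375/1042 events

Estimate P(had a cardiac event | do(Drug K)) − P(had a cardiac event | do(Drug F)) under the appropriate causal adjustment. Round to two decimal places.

+0.14

The imbalance in blood pressure arose from how patients were allocated, not from anything the drug did; and blood pressure independently affects the outcome. The pooled gap is confounded — condition on blood pressure.
Adjusting over the population distribution of blood pressure: 0.319·(0.131−0.019) + 0.333·(0.433−0.282) + 0.348·(0.511−0.360) = +0.139.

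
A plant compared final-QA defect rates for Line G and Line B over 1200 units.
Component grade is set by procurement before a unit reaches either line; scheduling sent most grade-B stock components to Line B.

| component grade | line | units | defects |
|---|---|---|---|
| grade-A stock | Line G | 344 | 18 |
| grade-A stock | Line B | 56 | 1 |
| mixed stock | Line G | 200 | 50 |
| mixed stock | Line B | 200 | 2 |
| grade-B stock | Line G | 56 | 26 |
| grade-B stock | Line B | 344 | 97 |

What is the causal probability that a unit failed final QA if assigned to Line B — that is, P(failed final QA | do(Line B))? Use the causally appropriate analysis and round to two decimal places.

Component grade is set before the line has any effect — it is not caused by the line — and it independently drives the outcome. That makes it a confounder, so the causal comparison is within component grade levels.
Standardising Line B to the population component grade mix: 0.333·1/56 + 0.333·2/200 + 0.333·97/344 = 0.103.

0.10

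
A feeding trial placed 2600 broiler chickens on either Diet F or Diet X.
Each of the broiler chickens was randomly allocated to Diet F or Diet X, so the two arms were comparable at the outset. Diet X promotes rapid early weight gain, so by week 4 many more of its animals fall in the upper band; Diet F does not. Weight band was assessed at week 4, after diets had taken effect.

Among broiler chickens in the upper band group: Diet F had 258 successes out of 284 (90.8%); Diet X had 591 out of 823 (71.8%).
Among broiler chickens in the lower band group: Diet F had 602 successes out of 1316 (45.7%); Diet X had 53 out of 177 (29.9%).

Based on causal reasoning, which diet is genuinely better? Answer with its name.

Diet X

The week-4 weight band-specific comparison favours Diet F throughout, but the pooled figures favour Diet X. The question is whether to condition on week-4 weight band.
Because the diet influences week-4 weight band, week-4 weight band is a post-treatment mediator, not a confounder. Stratifying on it would bias the estimate; the causal effect is the crude pooled difference.
Pooled: Diet F 53.8% vs Diet X 64.4%; Diet X is higher overall.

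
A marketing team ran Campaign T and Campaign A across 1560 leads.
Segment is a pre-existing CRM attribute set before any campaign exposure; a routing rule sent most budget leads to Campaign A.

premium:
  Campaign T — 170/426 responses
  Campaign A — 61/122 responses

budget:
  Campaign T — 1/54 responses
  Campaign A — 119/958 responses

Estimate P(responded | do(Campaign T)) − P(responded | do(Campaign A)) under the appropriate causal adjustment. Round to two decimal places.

-0.10

The customer segment-specific comparison favours Campaign A throughout, but the pooled figures favour Campaign T. The question is whether to condition on customer segment.
Nothing the campaign does changes customer segment; the imbalance is an allocation artefact. With customer segment also predicting the outcome, the pooled figure is confounded, and the within-stratum comparison is the causal one.
Adjusting over the population distribution of customer segment: 0.351·(0.399−0.500) + 0.649·(0.019−0.124) = -0.104.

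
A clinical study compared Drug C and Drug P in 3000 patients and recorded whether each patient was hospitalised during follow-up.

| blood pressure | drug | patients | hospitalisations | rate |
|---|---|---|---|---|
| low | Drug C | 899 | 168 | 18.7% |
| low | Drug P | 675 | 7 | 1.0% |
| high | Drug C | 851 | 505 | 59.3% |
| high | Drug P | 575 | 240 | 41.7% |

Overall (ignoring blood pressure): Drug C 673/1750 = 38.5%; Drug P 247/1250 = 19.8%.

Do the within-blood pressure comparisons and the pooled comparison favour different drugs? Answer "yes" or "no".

no

Within each blood pressure level (low 18.7% vs 1.0%; high 59.3% vs 41.7%), Drug P has the lower rate every time. Pooled: 38.5% vs 19.8% — Drug P has the lower rate overall. They agree.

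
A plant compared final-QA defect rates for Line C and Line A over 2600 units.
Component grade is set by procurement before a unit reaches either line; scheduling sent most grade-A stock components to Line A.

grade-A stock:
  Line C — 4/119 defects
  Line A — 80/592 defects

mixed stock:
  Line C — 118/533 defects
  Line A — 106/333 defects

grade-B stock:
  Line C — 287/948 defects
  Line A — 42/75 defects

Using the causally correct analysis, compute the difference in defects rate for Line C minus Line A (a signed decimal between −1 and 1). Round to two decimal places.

Within every component grade level Line C has the lower rate, yet pooled Line A does — Simpson's reversal.
Since component grade is a pre-existing factor (not a product of the line) and it affects the outcome on its own, it is a confounder. The stratified rates, not the pooled rate, identify the causal effect.
Adjusting over the population distribution of component grade: 0.273·(0.034−0.135) + 0.333·(0.221−0.318) + 0.393·(0.303−0.560) = -0.161.

-0.16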